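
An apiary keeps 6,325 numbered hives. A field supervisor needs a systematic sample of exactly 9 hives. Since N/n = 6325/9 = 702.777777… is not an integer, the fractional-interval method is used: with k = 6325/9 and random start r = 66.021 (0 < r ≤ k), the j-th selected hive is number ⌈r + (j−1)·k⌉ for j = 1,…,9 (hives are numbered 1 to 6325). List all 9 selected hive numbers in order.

67, 769, 1472, 2175, 2878, 3580, 4283, 4986, 5689

j=1: r + 0k = 66.021 → ⌈·⌉ = 67
j=2: r + 1k = 768.798777… → ⌈·⌉ = 769
j=3: r + 2k = 1471.576555… → ⌈·⌉ = 1472
j=4: r + 3k = 2174.354333… → ⌈·⌉ = 2175
j=5: r + 4k = 2877.132111… → ⌈·⌉ = 2878
j=6: r + 5k = 3579.909888… → ⌈·⌉ = 3580
j=7: r + 6k = 4282.687666… → ⌈·⌉ = 4283
j=8: r + 7k = 4985.465444… → ⌈·⌉ = 4986
j=9: r + 8k = 5688.243222… → ⌈·⌉ = 5689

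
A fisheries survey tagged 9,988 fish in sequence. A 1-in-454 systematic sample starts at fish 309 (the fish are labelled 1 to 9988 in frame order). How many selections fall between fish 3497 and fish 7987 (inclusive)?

9

k = 454
First selection ≥ 3497: 309 + ⌈(3497−309)/454⌉·454 = 309 + 8×454 = 3941
Last selection ≤ 7987: 309 + ⌊(7987−309)/454⌋·454 = 309 + 16×454 = 7573
Count = 16 − 8 + 1 = 9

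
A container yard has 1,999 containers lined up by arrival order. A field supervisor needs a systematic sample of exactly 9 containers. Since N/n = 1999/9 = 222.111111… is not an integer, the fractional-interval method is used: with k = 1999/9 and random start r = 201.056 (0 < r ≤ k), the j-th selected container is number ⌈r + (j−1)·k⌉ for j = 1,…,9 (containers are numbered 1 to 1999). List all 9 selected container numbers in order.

j=1: r + 0k = 201.056 → ⌈·⌉ = 202
j=2: r + 1k = 423.167111… → ⌈·⌉ = 424
j=3: r + 2k = 645.278222… → ⌈·⌉ = 646
j=4: r + 3k = 867.389333… → ⌈·⌉ = 868
j=5: r + 4k = 1089.500444… → ⌈·⌉ = 1090
j=6: r + 5k = 1311.611555… → ⌈·⌉ = 1312
j=7: r + 6k = 1533.722666… → ⌈·⌉ = 1534
j=8: r + 7k = 1755.833777… → ⌈·⌉ = 1756
j=9: r + 8k = 1977.944888… → ⌈·⌉ = 1978

202, 424, 646, 868, 1090, 1312, 1534, 1756, 1978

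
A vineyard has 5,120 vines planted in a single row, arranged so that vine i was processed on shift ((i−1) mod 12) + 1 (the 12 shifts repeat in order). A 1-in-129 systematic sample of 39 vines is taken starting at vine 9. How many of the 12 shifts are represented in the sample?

Consecutive selections differ by k = 129, so their shift numbers differ by 129 mod 12 = 9.
gcd(129, 12) = 3, so the sample visits 12/3 = 4 distinct residues mod 12.
Start 9 is shift 9; the shifts hit are 3, 6, 9, 12.

4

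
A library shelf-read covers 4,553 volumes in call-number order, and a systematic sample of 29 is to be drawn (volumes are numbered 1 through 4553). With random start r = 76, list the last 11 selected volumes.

k = N/n = 4553/29 = 157
19th selection = 76 + 18×157 = 2902
20th: 2902 + 157 = 3059
21st: 3059 + 157 = 3216
22nd: 3216 + 157 = 3373
23rd: 3373 + 157 = 3530
24th: 3530 + 157 = 3687
25th: 3687 + 157 = 3844
26th: 3844 + 157 = 4001
27th: 4001 + 157 = 4158
28th: 4158 + 157 = 4315
29th: 4315 + 157 = 4472

2902, 3059, 3216, 3373, 3530, 3687, 3844, 4001, 4158, 4315, 4472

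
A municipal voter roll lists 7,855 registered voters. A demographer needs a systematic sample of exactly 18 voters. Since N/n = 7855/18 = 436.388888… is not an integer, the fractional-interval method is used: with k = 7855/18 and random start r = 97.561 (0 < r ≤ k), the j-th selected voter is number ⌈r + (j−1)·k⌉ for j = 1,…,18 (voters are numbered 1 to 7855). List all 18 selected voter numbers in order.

j=1: r + 0k = 97.561 → ⌈·⌉ = 98
j=2: r + 1k = 533.949888… → ⌈·⌉ = 534
j=3: r + 2k = 970.338777… → ⌈·⌉ = 971
j=4: r + 3k = 1406.727666… → ⌈·⌉ = 1407
j=5: r + 4k = 1843.116555… → ⌈·⌉ = 1844
j=6: r + 5k = 2279.505444… → ⌈·⌉ = 2280
j=7: r + 6k = 2715.894333… → ⌈·⌉ = 2716
j=8: r + 7k = 3152.283222… → ⌈·⌉ = 3153
j=9: r + 8k = 3588.672111… → ⌈·⌉ = 3589
j=10: r + 9k = 4025.061 → ⌈·⌉ = 4026
j=11: r + 10k = 4461.449888… → ⌈·⌉ = 4462
j=12: r + 11k = 4897.838777… → ⌈·⌉ = 4898
j=13: r + 12k = 5334.227666… → ⌈·⌉ = 5335
j=14: r + 13k = 5770.616555… → ⌈·⌉ = 5771
j=15: r + 14k = 6207.005444… → ⌈·⌉ = 6208
j=16: r + 15k = 6643.394333… → ⌈·⌉ = 6644
j=17: r + 16k = 7079.783222… → ⌈·⌉ = 7080
j=18: r + 17k = 7516.172111… → ⌈·⌉ = 7517

98, 534, 971, 1407, 1844, 2280, 2716, 3153, 3589, 4026, 4462, 4898, 5335, 5771, 6208, 6644, 7080, 7517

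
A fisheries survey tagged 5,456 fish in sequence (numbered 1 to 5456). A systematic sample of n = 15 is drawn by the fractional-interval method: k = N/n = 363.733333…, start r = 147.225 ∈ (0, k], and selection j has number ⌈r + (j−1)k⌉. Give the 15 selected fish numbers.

j=1: r + 0k = 147.225 → ⌈·⌉ = 148
j=2: r + 1k = 510.958333… → ⌈·⌉ = 511
j=3: r + 2k = 874.691666… → ⌈·⌉ = 875
j=4: r + 3k = 1238.425 → ⌈·⌉ = 1239
j=5: r + 4k = 1602.158333… → ⌈·⌉ = 1603
j=6: r + 5k = 1965.891666… → ⌈·⌉ = 1966
j=7: r + 6k = 2329.625 → ⌈·⌉ = 2330
j=8: r + 7k = 2693.358333… → ⌈·⌉ = 2694
j=9: r + 8k = 3057.091666… → ⌈·⌉ = 3058
j=10: r + 9k = 3420.825 → ⌈·⌉ = 3421
j=11: r + 10k = 3784.558333… → ⌈·⌉ = 3785
j=12: r + 11k = 4148.291666… → ⌈·⌉ = 4149
j=13: r + 12k = 4512.025 → ⌈·⌉ = 4513
j=14: r + 13k = 4875.758333… → ⌈·⌉ = 4876
j=15: r + 14k = 5239.491666… → ⌈·⌉ = 5240

148, 511, 875, 1239, 1603, 1966, 2330, 2694, 3058, 3421, 3785, 4149, 4513, 4876, 5240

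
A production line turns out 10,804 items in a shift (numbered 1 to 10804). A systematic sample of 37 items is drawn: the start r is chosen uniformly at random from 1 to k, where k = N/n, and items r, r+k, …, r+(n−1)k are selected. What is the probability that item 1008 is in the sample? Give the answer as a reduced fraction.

k = 10804/37 = 292.
Item 1008 is selected iff r ≡ 1008 (mod 292); exactly one such r in {1,…,292}.
Inclusion probability = 1/292.

1/292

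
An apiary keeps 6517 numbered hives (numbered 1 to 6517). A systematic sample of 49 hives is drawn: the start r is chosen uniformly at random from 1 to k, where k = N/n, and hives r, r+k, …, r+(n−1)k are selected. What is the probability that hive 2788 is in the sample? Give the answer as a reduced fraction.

1/133

k = 6517/49 = 133.
Hive 2788 is selected iff r ≡ 2788 (mod 133); exactly one such r in {1,…,133}.
Inclusion probability = 1/133.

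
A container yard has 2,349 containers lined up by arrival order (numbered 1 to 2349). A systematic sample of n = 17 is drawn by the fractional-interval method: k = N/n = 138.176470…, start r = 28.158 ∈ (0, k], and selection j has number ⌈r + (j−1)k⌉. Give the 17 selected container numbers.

j=1: r + 0k = 28.158 → ⌈·⌉ = 29
j=2: r + 1k = 166.334470… → ⌈·⌉ = 167
j=3: r + 2k = 304.510941… → ⌈·⌉ = 305
j=4: r + 3k = 442.687411… → ⌈·⌉ = 443
j=5: r + 4k = 580.863882… → ⌈·⌉ = 581
j=6: r + 5k = 719.040352… → ⌈·⌉ = 720
j=7: r + 6k = 857.216823… → ⌈·⌉ = 858
j=8: r + 7k = 995.393294… → ⌈·⌉ = 996
j=9: r + 8k = 1133.569764… → ⌈·⌉ = 1134
j=10: r + 9k = 1271.746235… → ⌈·⌉ = 1272
j=11: r + 10k = 1409.922705… → ⌈·⌉ = 1410
j=12: r + 11k = 1548.099176… → ⌈·⌉ = 1549
j=13: r + 12k = 1686.275647… → ⌈·⌉ = 1687
j=14: r + 13k = 1824.452117… → ⌈·⌉ = 1825
j=15: r + 14k = 1962.628588… → ⌈·⌉ = 1963
j=16: r + 15k = 2100.805058… → ⌈·⌉ = 2101
j=17: r + 16k = 2238.981529… → ⌈·⌉ = 2239

29, 167, 305, 443, 581, 720, 858, 996, 1134, 1272, 1410, 1549, 1687, 1825, 1963, 2101, 2239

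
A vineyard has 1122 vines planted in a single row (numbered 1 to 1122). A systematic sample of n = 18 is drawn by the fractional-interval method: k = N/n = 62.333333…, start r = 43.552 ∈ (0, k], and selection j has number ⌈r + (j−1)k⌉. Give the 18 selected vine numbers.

j=1: r + 0k = 43.552 → ⌈·⌉ = 44
j=2: r + 1k = 105.885333… → ⌈·⌉ = 106
j=3: r + 2k = 168.218666… → ⌈·⌉ = 169
j=4: r + 3k = 230.552 → ⌈·⌉ = 231
j=5: r + 4k = 292.885333… → ⌈·⌉ = 293
j=6: r + 5k = 355.218666… → ⌈·⌉ = 356
j=7: r + 6k = 417.552 → ⌈·⌉ = 418
j=8: r + 7k = 479.885333… → ⌈·⌉ = 480
j=9: r + 8k = 542.218666… → ⌈·⌉ = 543
j=10: r + 9k = 604.552 → ⌈·⌉ = 605
j=11: r + 10k = 666.885333… → ⌈·⌉ = 667
j=12: r + 11k = 729.218666… → ⌈·⌉ = 730
j=13: r + 12k = 791.552 → ⌈·⌉ = 792
j=14: r + 13k = 853.885333… → ⌈·⌉ = 854
j=15: r + 14k = 916.218666… → ⌈·⌉ = 917
j=16: r + 15k = 978.552 → ⌈·⌉ = 979
j=17: r + 16k = 1040.885333… → ⌈·⌉ = 1041
j=18: r + 17k = 1103.218666… → ⌈·⌉ = 1104

44, 106, 169, 231, 293, 356, 418, 480, 543, 605, 667, 730, 792, 854, 917, 979, 1041, 1104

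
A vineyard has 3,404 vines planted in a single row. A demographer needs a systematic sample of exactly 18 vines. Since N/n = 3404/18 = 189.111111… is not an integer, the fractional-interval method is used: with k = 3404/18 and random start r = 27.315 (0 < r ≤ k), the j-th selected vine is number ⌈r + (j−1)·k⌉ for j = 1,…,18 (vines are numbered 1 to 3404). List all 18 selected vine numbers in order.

28, 217, 406, 595, 784, 973, 1162, 1352, 1541, 1730, 1919, 2108, 2297, 2486, 2675, 2864, 3054, 3243

j=1: r + 0k = 27.315 → ⌈·⌉ = 28
j=2: r + 1k = 216.426111… → ⌈·⌉ = 217
j=3: r + 2k = 405.537222… → ⌈·⌉ = 406
j=4: r + 3k = 594.648333… → ⌈·⌉ = 595
j=5: r + 4k = 783.759444… → ⌈·⌉ = 784
j=6: r + 5k = 972.870555… → ⌈·⌉ = 973
j=7: r + 6k = 1161.981666… → ⌈·⌉ = 1162
j=8: r + 7k = 1351.092777… → ⌈·⌉ = 1352
j=9: r + 8k = 1540.203888… → ⌈·⌉ = 1541
j=10: r + 9k = 1729.315 → ⌈·⌉ = 1730
j=11: r + 10k = 1918.426111… → ⌈·⌉ = 1919
j=12: r + 11k = 2107.537222… → ⌈·⌉ = 2108
j=13: r + 12k = 2296.648333… → ⌈·⌉ = 2297
j=14: r + 13k = 2485.759444… → ⌈·⌉ = 2486
j=15: r + 14k = 2674.870555… → ⌈·⌉ = 2675
j=16: r + 15k = 2863.981666… → ⌈·⌉ = 2864
j=17: r + 16k = 3053.092777… → ⌈·⌉ = 3054
j=18: r + 17k = 3242.203888… → ⌈·⌉ = 3243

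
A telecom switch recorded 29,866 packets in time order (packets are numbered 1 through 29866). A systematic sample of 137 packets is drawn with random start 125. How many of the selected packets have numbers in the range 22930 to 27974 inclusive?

23

k = 29866/137 = 218
First selection ≥ 22930: 125 + ⌈(22930−125)/218⌉·218 = 125 + 105×218 = 23015
Last selection ≤ 27974: 125 + ⌊(27974−125)/218⌋·218 = 125 + 127×218 = 27811
Count = 127 − 105 + 1 = 23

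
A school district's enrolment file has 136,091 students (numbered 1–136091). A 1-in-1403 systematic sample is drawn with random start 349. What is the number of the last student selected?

k = 1403
97th selection = r + (97−1)·k = 349 + 96×1403 = 349 + 134688 = 135037

135037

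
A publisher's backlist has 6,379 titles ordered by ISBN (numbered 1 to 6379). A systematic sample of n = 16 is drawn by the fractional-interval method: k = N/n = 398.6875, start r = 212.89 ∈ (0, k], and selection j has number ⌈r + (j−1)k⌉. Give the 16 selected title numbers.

213, 612, 1011, 1409, 1808, 2207, 2606, 3004, 3403, 3802, 4200, 4599, 4998, 5396, 5795, 6194

j=1: r + 0k = 212.89 → ⌈·⌉ = 213
j=2: r + 1k = 611.5775 → ⌈·⌉ = 612
j=3: r + 2k = 1010.265 → ⌈·⌉ = 1011
j=4: r + 3k = 1408.9525 → ⌈·⌉ = 1409
j=5: r + 4k = 1807.64 → ⌈·⌉ = 1808
j=6: r + 5k = 2206.3275 → ⌈·⌉ = 2207
j=7: r + 6k = 2605.015 → ⌈·⌉ = 2606
j=8: r + 7k = 3003.7025 → ⌈·⌉ = 3004
j=9: r + 8k = 3402.39 → ⌈·⌉ = 3403
j=10: r + 9k = 3801.0775 → ⌈·⌉ = 3802
j=11: r + 10k = 4199.765 → ⌈·⌉ = 4200
j=12: r + 11k = 4598.4525 → ⌈·⌉ = 4599
j=13: r + 12k = 4997.14 → ⌈·⌉ = 4998
j=14: r + 13k = 5395.8275 → ⌈·⌉ = 5396
j=15: r + 14k = 5794.515 → ⌈·⌉ = 5795
j=16: r + 15k = 6193.2025 → ⌈·⌉ = 6194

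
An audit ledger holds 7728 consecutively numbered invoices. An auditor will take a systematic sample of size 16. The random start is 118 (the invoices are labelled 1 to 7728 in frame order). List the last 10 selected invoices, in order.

3016, 3499, 3982, 4465, 4948, 5431, 5914, 6397, 6880, 7363

k = N/n = 7728/16 = 483
7th selection = 118 + 6×483 = 3016
8th: 3016 + 483 = 3499
9th: 3499 + 483 = 3982
10th: 3982 + 483 = 4465
11th: 4465 + 483 = 4948
12th: 4948 + 483 = 5431
13th: 5431 + 483 = 5914
14th: 5914 + 483 = 6397
15th: 6397 + 483 = 6880
16th: 6880 + 483 = 7363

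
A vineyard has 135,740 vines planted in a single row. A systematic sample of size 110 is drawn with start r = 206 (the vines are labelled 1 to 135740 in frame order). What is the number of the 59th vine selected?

k = 135740/110 = 1234
59th selection = r + (59−1)·k = 206 + 58×1234 = 206 + 71572 = 71778

71778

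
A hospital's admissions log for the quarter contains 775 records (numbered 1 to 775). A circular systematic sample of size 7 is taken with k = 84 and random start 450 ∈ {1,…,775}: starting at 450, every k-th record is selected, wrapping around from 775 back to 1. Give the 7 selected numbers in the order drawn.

450, 534, 618, 702, 11, 95, 179

Selection 1: 450
Selection 2: 450 + 84 = 534
Selection 3: 534 + 84 = 618
Selection 4: 618 + 84 = 702
Selection 5: 702 + 84 = 786 → 786 − 775 = 11
Selection 6: 11 + 84 = 95
Selection 7: 95 + 84 = 179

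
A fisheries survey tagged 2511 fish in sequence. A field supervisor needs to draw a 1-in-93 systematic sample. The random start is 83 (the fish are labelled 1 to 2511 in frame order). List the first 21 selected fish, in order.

83, 176, 269, 362, 455, 548, 641, 734, 827, 920, 1013, 1106, 1199, 1292, 1385, 1478, 1571, 1664, 1757, 1850, 1943

fish 1: 83
fish 2: 83 + 93 = 176
fish 3: 176 + 93 = 269
fish 4: 269 + 93 = 362
fish 5: 362 + 93 = 455
fish 6: 455 + 93 = 548
fish 7: 548 + 93 = 641
fish 8: 641 + 93 = 734
fish 9: 734 + 93 = 827
fish 10: 827 + 93 = 920
fish 11: 920 + 93 = 1013
fish 12: 1013 + 93 = 1106
fish 13: 1106 + 93 = 1199
fish 14: 1199 + 93 = 1292
fish 15: 1292 + 93 = 1385
fish 16: 1385 + 93 = 1478
fish 17: 1478 + 93 = 1571
fish 18: 1571 + 93 = 1664
fish 19: 1664 + 93 = 1757
fish 20: 1757 + 93 = 1850
fish 21: 1850 + 93 = 1943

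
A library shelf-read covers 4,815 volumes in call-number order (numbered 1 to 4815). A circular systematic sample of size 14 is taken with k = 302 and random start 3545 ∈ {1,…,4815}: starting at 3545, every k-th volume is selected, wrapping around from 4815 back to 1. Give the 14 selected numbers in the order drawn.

3545, 3847, 4149, 4451, 4753, 240, 542, 844, 1146, 1448, 1750, 2052, 2354, 2656

Selection 1: 3545
Selection 2: 3545 + 302 = 3847
Selection 3: 3847 + 302 = 4149
Selection 4: 4149 + 302 = 4451
Selection 5: 4451 + 302 = 4753
Selection 6: 4753 + 302 = 5055 → 5055 − 4815 = 240
Selection 7: 240 + 302 = 542
Selection 8: 542 + 302 = 844
Selection 9: 844 + 302 = 1146
Selection 10: 1146 + 302 = 1448
Selection 11: 1448 + 302 = 1750
Selection 12: 1750 + 302 = 2052
Selection 13: 2052 + 302 = 2354
Selection 14: 2354 + 302 = 2656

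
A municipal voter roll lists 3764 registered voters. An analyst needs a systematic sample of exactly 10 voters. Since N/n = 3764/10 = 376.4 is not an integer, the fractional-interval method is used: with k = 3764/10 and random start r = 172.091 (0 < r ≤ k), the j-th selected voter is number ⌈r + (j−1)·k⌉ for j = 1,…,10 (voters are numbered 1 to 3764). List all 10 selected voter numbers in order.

173, 549, 925, 1302, 1678, 2055, 2431, 2807, 3184, 3560

j=1: r + 0k = 172.091 → ⌈·⌉ = 173
j=2: r + 1k = 548.491 → ⌈·⌉ = 549
j=3: r + 2k = 924.891 → ⌈·⌉ = 925
j=4: r + 3k = 1301.291 → ⌈·⌉ = 1302
j=5: r + 4k = 1677.691 → ⌈·⌉ = 1678
j=6: r + 5k = 2054.091 → ⌈·⌉ = 2055
j=7: r + 6k = 2430.491 → ⌈·⌉ = 2431
j=8: r + 7k = 2806.891 → ⌈·⌉ = 2807
j=9: r + 8k = 3183.291 → ⌈·⌉ = 3184
j=10: r + 9k = 3559.691 → ⌈·⌉ = 3560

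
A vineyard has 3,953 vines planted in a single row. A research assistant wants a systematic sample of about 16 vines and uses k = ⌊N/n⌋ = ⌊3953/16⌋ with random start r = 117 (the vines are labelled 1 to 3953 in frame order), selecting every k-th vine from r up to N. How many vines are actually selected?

k = ⌊3953/16⌋ = 247
Achieved size = ⌊(3953 − 117)/247⌋ + 1 = ⌊3836/247⌋ + 1 = 15 + 1 = 16
(last selection: 117 + 15×247 = 3822 ≤ 3953; next would be 4069 > 3953)

16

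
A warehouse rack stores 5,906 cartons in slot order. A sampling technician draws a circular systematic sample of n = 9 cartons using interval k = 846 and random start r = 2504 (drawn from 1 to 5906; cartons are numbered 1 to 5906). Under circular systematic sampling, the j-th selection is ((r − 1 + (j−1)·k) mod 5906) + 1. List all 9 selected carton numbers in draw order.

Selection 1: 2504
Selection 2: 2504 + 846 = 3350
Selection 3: 3350 + 846 = 4196
Selection 4: 4196 + 846 = 5042
Selection 5: 5042 + 846 = 5888
Selection 6: 5888 + 846 = 6734 → 6734 − 5906 = 828
Selection 7: 828 + 846 = 1674
Selection 8: 1674 + 846 = 2520
Selection 9: 2520 + 846 = 3366

2504, 3350, 4196, 5042, 5888, 828, 1674, 2520, 3366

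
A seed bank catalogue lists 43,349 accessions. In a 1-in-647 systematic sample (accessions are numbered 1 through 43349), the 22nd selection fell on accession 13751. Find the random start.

164

k = 647
r = 13751 − (22−1)×647 = 13751 − 13587 = 164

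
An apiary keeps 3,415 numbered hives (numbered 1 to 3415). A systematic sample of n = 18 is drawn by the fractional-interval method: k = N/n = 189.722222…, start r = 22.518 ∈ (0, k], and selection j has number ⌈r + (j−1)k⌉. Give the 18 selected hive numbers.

23, 213, 402, 592, 782, 972, 1161, 1351, 1541, 1731, 1920, 2110, 2300, 2489, 2679, 2869, 3059, 3248

j=1: r + 0k = 22.518 → ⌈·⌉ = 23
j=2: r + 1k = 212.240222… → ⌈·⌉ = 213
j=3: r + 2k = 401.962444… → ⌈·⌉ = 402
j=4: r + 3k = 591.684666… → ⌈·⌉ = 592
j=5: r + 4k = 781.406888… → ⌈·⌉ = 782
j=6: r + 5k = 971.129111… → ⌈·⌉ = 972
j=7: r + 6k = 1160.851333… → ⌈·⌉ = 1161
j=8: r + 7k = 1350.573555… → ⌈·⌉ = 1351
j=9: r + 8k = 1540.295777… → ⌈·⌉ = 1541
j=10: r + 9k = 1730.018 → ⌈·⌉ = 1731
j=11: r + 10k = 1919.740222… → ⌈·⌉ = 1920
j=12: r + 11k = 2109.462444… → ⌈·⌉ = 2110
j=13: r + 12k = 2299.184666… → ⌈·⌉ = 2300
j=14: r + 13k = 2488.906888… → ⌈·⌉ = 2489
j=15: r + 14k = 2678.629111… → ⌈·⌉ = 2679
j=16: r + 15k = 2868.351333… → ⌈·⌉ = 2869
j=17: r + 16k = 3058.073555… → ⌈·⌉ = 3059
j=18: r + 17k = 3247.795777… → ⌈·⌉ = 3248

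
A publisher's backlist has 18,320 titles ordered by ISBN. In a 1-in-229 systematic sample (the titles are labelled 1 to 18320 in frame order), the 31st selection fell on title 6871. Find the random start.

1

k = 229
r = 6871 − (31−1)×229 = 6871 − 6870 = 1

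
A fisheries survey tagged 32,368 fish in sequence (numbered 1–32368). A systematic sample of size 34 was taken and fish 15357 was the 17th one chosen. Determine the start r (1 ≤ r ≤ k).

125

k = 32368/34 = 952
r = 15357 − (17−1)×952 = 15357 − 15232 = 125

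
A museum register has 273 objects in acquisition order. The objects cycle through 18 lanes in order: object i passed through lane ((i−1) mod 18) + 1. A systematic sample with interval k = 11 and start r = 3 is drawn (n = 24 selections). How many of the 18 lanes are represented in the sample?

18

Consecutive selections differ by k = 11, so their lane numbers differ by 11 mod 18 = 11.
gcd(11, 18) = 1, so the sample visits 18/1 = 18 distinct residues mod 18.
Start 3 is lane 3; the lanes hit are 1, 2, 3, 4, 5, 6, 7, 8, 9, 10, 11, 12, 13, 14, 15, 16, 17, 18.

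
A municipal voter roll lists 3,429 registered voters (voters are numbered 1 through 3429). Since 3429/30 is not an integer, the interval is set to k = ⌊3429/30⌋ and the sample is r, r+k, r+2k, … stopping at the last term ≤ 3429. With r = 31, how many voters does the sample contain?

k = ⌊3429/30⌋ = 114
Achieved size = ⌊(3429 − 31)/114⌋ + 1 = ⌊3398/114⌋ + 1 = 29 + 1 = 30
(last selection: 31 + 29×114 = 3337 ≤ 3429; next would be 3451 > 3429)

30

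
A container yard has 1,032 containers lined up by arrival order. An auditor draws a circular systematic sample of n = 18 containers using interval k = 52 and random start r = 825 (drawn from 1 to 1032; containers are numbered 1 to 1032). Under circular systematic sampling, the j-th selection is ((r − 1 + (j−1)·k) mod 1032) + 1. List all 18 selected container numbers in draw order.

Selection 1: 825
Selection 2: 825 + 52 = 877
Selection 3: 877 + 52 = 929
Selection 4: 929 + 52 = 981
Selection 5: 981 + 52 = 1033 → 1033 − 1032 = 1
Selection 6: 1 + 52 = 53
Selection 7: 53 + 52 = 105
Selection 8: 105 + 52 = 157
Selection 9: 157 + 52 = 209
Selection 10: 209 + 52 = 261
Selection 11: 261 + 52 = 313
Selection 12: 313 + 52 = 365
Selection 13: 365 + 52 = 417
Selection 14: 417 + 52 = 469
Selection 15: 469 + 52 = 521
Selection 16: 521 + 52 = 573
Selection 17: 573 + 52 = 625
Selection 18: 625 + 52 = 677

825, 877, 929, 981, 1, 53, 105, 157, 209, 261, 313, 365, 417, 469, 521, 573, 625, 677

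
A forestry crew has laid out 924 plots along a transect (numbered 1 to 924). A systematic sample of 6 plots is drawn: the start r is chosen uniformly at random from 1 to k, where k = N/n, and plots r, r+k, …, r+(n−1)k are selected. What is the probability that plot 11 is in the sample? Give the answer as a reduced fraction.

k = 924/6 = 154.
Plot 11 is selected iff r ≡ 11 (mod 154); exactly one such r in {1,…,154}.
Inclusion probability = 1/154.

1/154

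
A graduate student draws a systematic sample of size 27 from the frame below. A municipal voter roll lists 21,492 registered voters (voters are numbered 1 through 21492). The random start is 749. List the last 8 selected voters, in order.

k = N/n = 21492/27 = 796
20th selection = 749 + 19×796 = 15873
21st: 15873 + 796 = 16669
22nd: 16669 + 796 = 17465
23rd: 17465 + 796 = 18261
24th: 18261 + 796 = 19057
25th: 19057 + 796 = 19853
26th: 19853 + 796 = 20649
27th: 20649 + 796 = 21445

15873, 16669, 17465, 18261, 19057, 19853, 20649, 21445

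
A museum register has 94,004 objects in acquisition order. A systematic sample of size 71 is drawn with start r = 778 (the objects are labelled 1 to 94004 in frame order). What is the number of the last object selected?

k = 94004/71 = 1324
71st selection = r + (71−1)·k = 778 + 70×1324 = 778 + 92680 = 93458

93458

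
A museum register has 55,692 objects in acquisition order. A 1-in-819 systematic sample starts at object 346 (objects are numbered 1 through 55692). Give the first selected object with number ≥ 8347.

8536

k = 819
Steps past start: ⌈(8347 − 346)/819⌉ = ⌈8001/819⌉ = 10
Selected object: 346 + 10×819 = 8536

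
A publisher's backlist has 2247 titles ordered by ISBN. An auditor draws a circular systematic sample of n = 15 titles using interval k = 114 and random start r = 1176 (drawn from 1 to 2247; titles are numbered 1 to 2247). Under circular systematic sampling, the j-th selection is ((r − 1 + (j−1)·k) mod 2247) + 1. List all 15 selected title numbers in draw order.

1176, 1290, 1404, 1518, 1632, 1746, 1860, 1974, 2088, 2202, 69, 183, 297, 411, 525

Selection 1: 1176
Selection 2: 1176 + 114 = 1290
Selection 3: 1290 + 114 = 1404
Selection 4: 1404 + 114 = 1518
Selection 5: 1518 + 114 = 1632
Selection 6: 1632 + 114 = 1746
Selection 7: 1746 + 114 = 1860
Selection 8: 1860 + 114 = 1974
Selection 9: 1974 + 114 = 2088
Selection 10: 2088 + 114 = 2202
Selection 11: 2202 + 114 = 2316 → 2316 − 2247 = 69
Selection 12: 69 + 114 = 183
Selection 13: 183 + 114 = 297
Selection 14: 297 + 114 = 411
Selection 15: 411 + 114 = 525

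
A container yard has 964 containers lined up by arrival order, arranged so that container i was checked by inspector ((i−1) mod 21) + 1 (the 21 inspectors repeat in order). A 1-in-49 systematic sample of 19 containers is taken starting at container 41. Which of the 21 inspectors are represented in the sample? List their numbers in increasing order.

6, 13, 20

Consecutive selections differ by k = 49, so their inspector numbers differ by 49 mod 21 = 7.
gcd(49, 21) = 7, so the sample visits 21/7 = 3 distinct residues mod 21.
Start 41 is inspector 20; the inspectors hit are 6, 13, 20.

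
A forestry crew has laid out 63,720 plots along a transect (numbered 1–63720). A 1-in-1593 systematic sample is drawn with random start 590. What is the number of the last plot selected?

k = 1593
40th selection = r + (40−1)·k = 590 + 39×1593 = 590 + 62127 = 62717

62717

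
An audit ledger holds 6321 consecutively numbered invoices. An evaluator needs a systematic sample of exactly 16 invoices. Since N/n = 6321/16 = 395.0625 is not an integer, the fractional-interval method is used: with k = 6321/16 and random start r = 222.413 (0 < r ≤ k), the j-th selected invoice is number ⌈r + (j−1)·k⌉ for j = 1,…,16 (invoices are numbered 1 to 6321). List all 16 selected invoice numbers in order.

j=1: r + 0k = 222.413 → ⌈·⌉ = 223
j=2: r + 1k = 617.4755 → ⌈·⌉ = 618
j=3: r + 2k = 1012.538 → ⌈·⌉ = 1013
j=4: r + 3k = 1407.6005 → ⌈·⌉ = 1408
j=5: r + 4k = 1802.663 → ⌈·⌉ = 1803
j=6: r + 5k = 2197.7255 → ⌈·⌉ = 2198
j=7: r + 6k = 2592.788 → ⌈·⌉ = 2593
j=8: r + 7k = 2987.8505 → ⌈·⌉ = 2988
j=9: r + 8k = 3382.913 → ⌈·⌉ = 3383
j=10: r + 9k = 3777.9755 → ⌈·⌉ = 3778
j=11: r + 10k = 4173.038 → ⌈·⌉ = 4174
j=12: r + 11k = 4568.1005 → ⌈·⌉ = 4569
j=13: r + 12k = 4963.163 → ⌈·⌉ = 4964
j=14: r + 13k = 5358.2255 → ⌈·⌉ = 5359
j=15: r + 14k = 5753.288 → ⌈·⌉ = 5754
j=16: r + 15k = 6148.3505 → ⌈·⌉ = 6149

223, 618, 1013, 1408, 1803, 2198, 2593, 2988, 3383, 3778, 4174, 4569, 4964, 5359, 5754, 6149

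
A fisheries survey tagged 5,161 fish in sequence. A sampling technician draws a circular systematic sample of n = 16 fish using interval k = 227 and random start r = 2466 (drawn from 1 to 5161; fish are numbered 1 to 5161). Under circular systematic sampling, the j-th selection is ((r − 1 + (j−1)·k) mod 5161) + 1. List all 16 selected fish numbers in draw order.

2466, 2693, 2920, 3147, 3374, 3601, 3828, 4055, 4282, 4509, 4736, 4963, 29, 256, 483, 710

Selection 1: 2466
Selection 2: 2466 + 227 = 2693
Selection 3: 2693 + 227 = 2920
Selection 4: 2920 + 227 = 3147
Selection 5: 3147 + 227 = 3374
Selection 6: 3374 + 227 = 3601
Selection 7: 3601 + 227 = 3828
Selection 8: 3828 + 227 = 4055
Selection 9: 4055 + 227 = 4282
Selection 10: 4282 + 227 = 4509
Selection 11: 4509 + 227 = 4736
Selection 12: 4736 + 227 = 4963
Selection 13: 4963 + 227 = 5190 → 5190 − 5161 = 29
Selection 14: 29 + 227 = 256
Selection 15: 256 + 227 = 483
Selection 16: 483 + 227 = 710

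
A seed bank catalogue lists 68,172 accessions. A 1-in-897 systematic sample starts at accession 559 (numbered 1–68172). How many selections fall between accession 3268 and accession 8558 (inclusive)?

5

k = 897
First selection ≥ 3268: 559 + ⌈(3268−559)/897⌉·897 = 559 + 4×897 = 4147
Last selection ≤ 8558: 559 + ⌊(8558−559)/897⌋·897 = 559 + 8×897 = 7735
Count = 8 − 4 + 1 = 5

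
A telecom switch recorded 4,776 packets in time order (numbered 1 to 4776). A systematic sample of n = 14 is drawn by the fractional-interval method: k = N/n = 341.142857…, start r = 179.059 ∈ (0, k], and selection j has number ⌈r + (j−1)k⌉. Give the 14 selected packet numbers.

j=1: r + 0k = 179.059 → ⌈·⌉ = 180
j=2: r + 1k = 520.201857… → ⌈·⌉ = 521
j=3: r + 2k = 861.344714… → ⌈·⌉ = 862
j=4: r + 3k = 1202.487571… → ⌈·⌉ = 1203
j=5: r + 4k = 1543.630428… → ⌈·⌉ = 1544
j=6: r + 5k = 1884.773285… → ⌈·⌉ = 1885
j=7: r + 6k = 2225.916142… → ⌈·⌉ = 2226
j=8: r + 7k = 2567.059 → ⌈·⌉ = 2568
j=9: r + 8k = 2908.201857… → ⌈·⌉ = 2909
j=10: r + 9k = 3249.344714… → ⌈·⌉ = 3250
j=11: r + 10k = 3590.487571… → ⌈·⌉ = 3591
j=12: r + 11k = 3931.630428… → ⌈·⌉ = 3932
j=13: r + 12k = 4272.773285… → ⌈·⌉ = 4273
j=14: r + 13k = 4613.916142… → ⌈·⌉ = 4614

180, 521, 862, 1203, 1544, 1885, 2226, 2568, 2909, 3250, 3591, 3932, 4273, 4614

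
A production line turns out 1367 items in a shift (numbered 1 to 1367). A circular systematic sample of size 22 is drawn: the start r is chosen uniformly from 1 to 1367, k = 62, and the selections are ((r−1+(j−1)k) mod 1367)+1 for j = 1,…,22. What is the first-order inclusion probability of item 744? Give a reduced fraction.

For each position j, as r ranges over 1…1367 the j-th selection hits every item exactly once, so item 744 is selected for exactly 22 of the 1367 starts.
Inclusion probability = 22/1367.

22/1367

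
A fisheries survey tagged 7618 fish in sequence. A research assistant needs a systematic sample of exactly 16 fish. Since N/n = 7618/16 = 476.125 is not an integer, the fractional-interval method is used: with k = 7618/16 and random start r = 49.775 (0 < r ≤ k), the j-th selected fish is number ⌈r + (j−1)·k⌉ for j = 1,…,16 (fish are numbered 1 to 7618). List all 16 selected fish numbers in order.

50, 526, 1003, 1479, 1955, 2431, 2907, 3383, 3859, 4335, 4812, 5288, 5764, 6240, 6716, 7192

j=1: r + 0k = 49.775 → ⌈·⌉ = 50
j=2: r + 1k = 525.9 → ⌈·⌉ = 526
j=3: r + 2k = 1002.025 → ⌈·⌉ = 1003
j=4: r + 3k = 1478.15 → ⌈·⌉ = 1479
j=5: r + 4k = 1954.275 → ⌈·⌉ = 1955
j=6: r + 5k = 2430.4 → ⌈·⌉ = 2431
j=7: r + 6k = 2906.525 → ⌈·⌉ = 2907
j=8: r + 7k = 3382.65 → ⌈·⌉ = 3383
j=9: r + 8k = 3858.775 → ⌈·⌉ = 3859
j=10: r + 9k = 4334.9 → ⌈·⌉ = 4335
j=11: r + 10k = 4811.025 → ⌈·⌉ = 4812
j=12: r + 11k = 5287.15 → ⌈·⌉ = 5288
j=13: r + 12k = 5763.275 → ⌈·⌉ = 5764
j=14: r + 13k = 6239.4 → ⌈·⌉ = 6240
j=15: r + 14k = 6715.525 → ⌈·⌉ = 6716
j=16: r + 15k = 7191.65 → ⌈·⌉ = 7192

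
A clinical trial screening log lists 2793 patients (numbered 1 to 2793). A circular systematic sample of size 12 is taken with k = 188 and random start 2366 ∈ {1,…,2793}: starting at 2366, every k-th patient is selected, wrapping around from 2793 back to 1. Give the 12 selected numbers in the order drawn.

2366, 2554, 2742, 137, 325, 513, 701, 889, 1077, 1265, 1453, 1641

Selection 1: 2366
Selection 2: 2366 + 188 = 2554
Selection 3: 2554 + 188 = 2742
Selection 4: 2742 + 188 = 2930 → 2930 − 2793 = 137
Selection 5: 137 + 188 = 325
Selection 6: 325 + 188 = 513
Selection 7: 513 + 188 = 701
Selection 8: 701 + 188 = 889
Selection 9: 889 + 188 = 1077
Selection 10: 1077 + 188 = 1265
Selection 11: 1265 + 188 = 1453
Selection 12: 1453 + 188 = 1641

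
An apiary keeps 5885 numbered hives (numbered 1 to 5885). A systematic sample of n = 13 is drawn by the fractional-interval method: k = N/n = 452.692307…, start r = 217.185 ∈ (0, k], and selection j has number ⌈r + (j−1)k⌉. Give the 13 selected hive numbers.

j=1: r + 0k = 217.185 → ⌈·⌉ = 218
j=2: r + 1k = 669.877307… → ⌈·⌉ = 670
j=3: r + 2k = 1122.569615… → ⌈·⌉ = 1123
j=4: r + 3k = 1575.261923… → ⌈·⌉ = 1576
j=5: r + 4k = 2027.954230… → ⌈·⌉ = 2028
j=6: r + 5k = 2480.646538… → ⌈·⌉ = 2481
j=7: r + 6k = 2933.338846… → ⌈·⌉ = 2934
j=8: r + 7k = 3386.031153… → ⌈·⌉ = 3387
j=9: r + 8k = 3838.723461… → ⌈·⌉ = 3839
j=10: r + 9k = 4291.415769… → ⌈·⌉ = 4292
j=11: r + 10k = 4744.108076… → ⌈·⌉ = 4745
j=12: r + 11k = 5196.800384… → ⌈·⌉ = 5197
j=13: r + 12k = 5649.492692… → ⌈·⌉ = 5650

218, 670, 1123, 1576, 2028, 2481, 2934, 3387, 3839, 4292, 4745, 5197, 5650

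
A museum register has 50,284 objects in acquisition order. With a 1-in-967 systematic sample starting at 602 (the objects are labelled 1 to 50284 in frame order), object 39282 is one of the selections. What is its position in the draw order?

k = 967
position = (39282 − 602)/967 + 1 = 38680/967 + 1 = 40 + 1 = 41

41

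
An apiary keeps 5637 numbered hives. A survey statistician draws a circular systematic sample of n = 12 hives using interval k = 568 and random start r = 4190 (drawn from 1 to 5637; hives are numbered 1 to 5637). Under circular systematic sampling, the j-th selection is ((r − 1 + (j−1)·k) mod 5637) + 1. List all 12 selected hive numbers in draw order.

Selection 1: 4190
Selection 2: 4190 + 568 = 4758
Selection 3: 4758 + 568 = 5326
Selection 4: 5326 + 568 = 5894 → 5894 − 5637 = 257
Selection 5: 257 + 568 = 825
Selection 6: 825 + 568 = 1393
Selection 7: 1393 + 568 = 1961
Selection 8: 1961 + 568 = 2529
Selection 9: 2529 + 568 = 3097
Selection 10: 3097 + 568 = 3665
Selection 11: 3665 + 568 = 4233
Selection 12: 4233 + 568 = 4801

4190, 4758, 5326, 257, 825, 1393, 1961, 2529, 3097, 3665, 4233, 4801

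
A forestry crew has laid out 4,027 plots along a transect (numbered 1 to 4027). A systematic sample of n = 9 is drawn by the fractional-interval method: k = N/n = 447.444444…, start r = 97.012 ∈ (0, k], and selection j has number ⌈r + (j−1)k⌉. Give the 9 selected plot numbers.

98, 545, 992, 1440, 1887, 2335, 2782, 3230, 3677

j=1: r + 0k = 97.012 → ⌈·⌉ = 98
j=2: r + 1k = 544.456444… → ⌈·⌉ = 545
j=3: r + 2k = 991.900888… → ⌈·⌉ = 992
j=4: r + 3k = 1439.345333… → ⌈·⌉ = 1440
j=5: r + 4k = 1886.789777… → ⌈·⌉ = 1887
j=6: r + 5k = 2334.234222… → ⌈·⌉ = 2335
j=7: r + 6k = 2781.678666… → ⌈·⌉ = 2782
j=8: r + 7k = 3229.123111… → ⌈·⌉ = 3230
j=9: r + 8k = 3676.567555… → ⌈·⌉ = 3677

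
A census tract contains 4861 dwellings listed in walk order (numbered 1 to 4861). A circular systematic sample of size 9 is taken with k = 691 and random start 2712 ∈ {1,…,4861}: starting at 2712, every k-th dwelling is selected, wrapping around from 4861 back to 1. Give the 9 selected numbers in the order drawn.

Selection 1: 2712
Selection 2: 2712 + 691 = 3403
Selection 3: 3403 + 691 = 4094
Selection 4: 4094 + 691 = 4785
Selection 5: 4785 + 691 = 5476 → 5476 − 4861 = 615
Selection 6: 615 + 691 = 1306
Selection 7: 1306 + 691 = 1997
Selection 8: 1997 + 691 = 2688
Selection 9: 2688 + 691 = 3379

2712, 3403, 4094, 4785, 615, 1306, 1997, 2688, 3379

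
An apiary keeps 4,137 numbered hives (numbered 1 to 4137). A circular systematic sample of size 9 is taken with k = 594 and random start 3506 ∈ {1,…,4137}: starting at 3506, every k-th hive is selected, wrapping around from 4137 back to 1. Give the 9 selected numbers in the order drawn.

3506, 4100, 557, 1151, 1745, 2339, 2933, 3527, 4121

Selection 1: 3506
Selection 2: 3506 + 594 = 4100
Selection 3: 4100 + 594 = 4694 → 4694 − 4137 = 557
Selection 4: 557 + 594 = 1151
Selection 5: 1151 + 594 = 1745
Selection 6: 1745 + 594 = 2339
Selection 7: 2339 + 594 = 2933
Selection 8: 2933 + 594 = 3527
Selection 9: 3527 + 594 = 4121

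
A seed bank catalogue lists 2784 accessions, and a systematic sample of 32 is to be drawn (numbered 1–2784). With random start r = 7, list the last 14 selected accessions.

k = N/n = 2784/32 = 87
19th selection = 7 + 18×87 = 1573
20th: 1573 + 87 = 1660
21st: 1660 + 87 = 1747
22nd: 1747 + 87 = 1834
23rd: 1834 + 87 = 1921
24th: 1921 + 87 = 2008
25th: 2008 + 87 = 2095
26th: 2095 + 87 = 2182
27th: 2182 + 87 = 2269
28th: 2269 + 87 = 2356
29th: 2356 + 87 = 2443
30th: 2443 + 87 = 2530
31st: 2530 + 87 = 2617
32nd: 2617 + 87 = 2704

1573, 1660, 1747, 1834, 1921, 2008, 2095, 2182, 2269, 2356, 2443, 2530, 2617, 2704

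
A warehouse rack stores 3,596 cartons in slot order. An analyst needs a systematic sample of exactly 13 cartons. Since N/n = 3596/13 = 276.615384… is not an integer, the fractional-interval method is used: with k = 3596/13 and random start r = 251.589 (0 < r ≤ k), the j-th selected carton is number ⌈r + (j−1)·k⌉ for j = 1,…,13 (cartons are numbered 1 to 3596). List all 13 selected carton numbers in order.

252, 529, 805, 1082, 1359, 1635, 1912, 2188, 2465, 2742, 3018, 3295, 3571

j=1: r + 0k = 251.589 → ⌈·⌉ = 252
j=2: r + 1k = 528.204384… → ⌈·⌉ = 529
j=3: r + 2k = 804.819769… → ⌈·⌉ = 805
j=4: r + 3k = 1081.435153… → ⌈·⌉ = 1082
j=5: r + 4k = 1358.050538… → ⌈·⌉ = 1359
j=6: r + 5k = 1634.665923… → ⌈·⌉ = 1635
j=7: r + 6k = 1911.281307… → ⌈·⌉ = 1912
j=8: r + 7k = 2187.896692… → ⌈·⌉ = 2188
j=9: r + 8k = 2464.512076… → ⌈·⌉ = 2465
j=10: r + 9k = 2741.127461… → ⌈·⌉ = 2742
j=11: r + 10k = 3017.742846… → ⌈·⌉ = 3018
j=12: r + 11k = 3294.358230… → ⌈·⌉ = 3295
j=13: r + 12k = 3570.973615… → ⌈·⌉ = 3571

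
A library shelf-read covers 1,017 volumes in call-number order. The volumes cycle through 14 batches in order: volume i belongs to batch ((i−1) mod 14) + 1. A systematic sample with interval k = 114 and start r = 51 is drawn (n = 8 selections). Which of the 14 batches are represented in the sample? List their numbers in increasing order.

Consecutive selections differ by k = 114, so their batch numbers differ by 114 mod 14 = 2.
gcd(114, 14) = 2, so the sample visits 14/2 = 7 distinct residues mod 14.
Start 51 is batch 9; the batches hit are 1, 3, 5, 7, 9, 11, 13.

1, 3, 5, 7, 9, 11, 13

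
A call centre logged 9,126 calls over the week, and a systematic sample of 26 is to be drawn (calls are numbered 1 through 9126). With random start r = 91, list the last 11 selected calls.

5356, 5707, 6058, 6409, 6760, 7111, 7462, 7813, 8164, 8515, 8866

k = N/n = 9126/26 = 351
16th selection = 91 + 15×351 = 5356
17th: 5356 + 351 = 5707
18th: 5707 + 351 = 6058
19th: 6058 + 351 = 6409
20th: 6409 + 351 = 6760
21st: 6760 + 351 = 7111
22nd: 7111 + 351 = 7462
23rd: 7462 + 351 = 7813
24th: 7813 + 351 = 8164
25th: 8164 + 351 = 8515
26th: 8515 + 351 = 8866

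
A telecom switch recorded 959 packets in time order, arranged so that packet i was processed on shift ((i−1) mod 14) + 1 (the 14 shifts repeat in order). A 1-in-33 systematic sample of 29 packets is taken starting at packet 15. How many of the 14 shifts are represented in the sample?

Consecutive selections differ by k = 33, so their shift numbers differ by 33 mod 14 = 5.
gcd(33, 14) = 1, so the sample visits 14/1 = 14 distinct residues mod 14.
Start 15 is shift 1; the shifts hit are 1, 2, 3, 4, 5, 6, 7, 8, 9, 10, 11, 12, 13, 14.

14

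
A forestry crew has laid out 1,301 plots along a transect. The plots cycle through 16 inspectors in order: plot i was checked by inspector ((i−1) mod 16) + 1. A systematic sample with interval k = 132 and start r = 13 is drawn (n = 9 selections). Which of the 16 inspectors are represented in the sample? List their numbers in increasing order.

Consecutive selections differ by k = 132, so their inspector numbers differ by 132 mod 16 = 4.
gcd(132, 16) = 4, so the sample visits 16/4 = 4 distinct residues mod 16.
Start 13 is inspector 13; the inspectors hit are 1, 5, 9, 13.

1, 5, 9, 13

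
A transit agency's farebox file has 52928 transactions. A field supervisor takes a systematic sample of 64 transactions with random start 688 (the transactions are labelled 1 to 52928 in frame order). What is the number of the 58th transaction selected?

k = 52928/64 = 827
58th selection = r + (58−1)·k = 688 + 57×827 = 688 + 47139 = 47827

47827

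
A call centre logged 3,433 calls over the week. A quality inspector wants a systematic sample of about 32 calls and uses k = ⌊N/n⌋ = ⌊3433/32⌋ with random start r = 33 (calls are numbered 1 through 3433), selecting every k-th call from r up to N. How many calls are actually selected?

32

k = ⌊3433/32⌋ = 107
Achieved size = ⌊(3433 − 33)/107⌋ + 1 = ⌊3400/107⌋ + 1 = 31 + 1 = 32
(last selection: 33 + 31×107 = 3350 ≤ 3433; next would be 3457 > 3433)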